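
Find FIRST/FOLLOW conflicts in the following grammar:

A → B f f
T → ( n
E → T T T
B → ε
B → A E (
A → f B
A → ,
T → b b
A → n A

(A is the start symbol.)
Yes. B → A E '(' with FOLLOW(B) on { 'f' }

Nullable non-terminals: B.
FIRST sets used below: FIRST(A) = { ',', 'f', 'n' }

B: nullable alternative(s) B → ε; FOLLOW(B) = { $, '(', 'b', 'f' }
  B → ε: FIRST \ {ε} = { } — this is the only nullable alternative, skip
  B → A E (: FIRST \ {ε} = { ',', 'f', 'n' } — overlaps FOLLOW(B) on { 'f' }: CONFLICT

A, E, T have no nullable alternative, so no FIRST/FOLLOW check is needed there.

So the grammar has 1 FIRST/FOLLOW conflict (marked CONFLICT above).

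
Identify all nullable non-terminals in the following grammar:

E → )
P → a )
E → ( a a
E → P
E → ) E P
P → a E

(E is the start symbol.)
None

A non-terminal is nullable if it can derive ε (the empty string): either it has an ε-production, or it has a production whose right-hand side consists entirely of nullable non-terminals.

There are no ε-productions, so no non-terminal can derive ε.
No non-terminals are nullable.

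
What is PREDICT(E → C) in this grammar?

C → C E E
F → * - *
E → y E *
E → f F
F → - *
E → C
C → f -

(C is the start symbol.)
PREDICT(E → C) = (FIRST(RHS) \ {ε}) ∪ (FOLLOW(E) if ε ∈ FIRST(RHS), i.e. RHS ⇒* ε)
FIRST(C) = { 'f' }
FIRST(C) = { 'f' }
ε ∉ FIRST(C), so FOLLOW(E) is not added.
PREDICT(E → C) = { 'f' }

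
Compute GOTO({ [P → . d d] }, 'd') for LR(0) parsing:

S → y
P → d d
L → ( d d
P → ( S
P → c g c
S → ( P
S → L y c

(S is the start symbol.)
{ [P → d . d] }

GOTO(I, 'd') = CLOSURE({ [A → αX.β] : [A → α.Xβ] ∈ I, X = 'd' })

Items with dot before 'd', with the dot advanced:
  [P → . d d] → [P → d . d]
Closure adds nothing (no advanced item has the dot before a non-terminal).

GOTO = { [P → d . d] }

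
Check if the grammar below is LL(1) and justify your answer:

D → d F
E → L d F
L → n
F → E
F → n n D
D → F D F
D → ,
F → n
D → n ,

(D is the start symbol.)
A grammar is LL(1) if for each non-terminal N with multiple productions, the predict sets of those productions are pairwise disjoint, where PREDICT(N → α) = (FIRST(α) \ {ε}) ∪ (FOLLOW(N) if α ⇒* ε).

Relevant sets:
  FIRST(F) = { 'n' }
  FIRST(E) = { 'n' }

For D:
  PREDICT(D → d F) = { 'd' }
  PREDICT(D → F D F) = { 'n' }
  PREDICT(D → ',') = { ',' }
  PREDICT(D → n ',') = { 'n' }
For F:
  PREDICT(F → E) = { 'n' }
  PREDICT(F → n n D) = { 'n' }
  PREDICT(F → n) = { 'n' }
E, L have a single production, so nothing to check there.

Conflict found: Predict set conflict for D: { 'n' }
The grammar is NOT LL(1).

Answer: No. Predict set conflict for D: { 'n' }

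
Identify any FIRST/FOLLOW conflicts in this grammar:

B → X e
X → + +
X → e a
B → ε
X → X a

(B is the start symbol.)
A FIRST/FOLLOW conflict occurs when a non-terminal N has a nullable alternative N → β (β ⇒* ε) and another alternative N → α with FIRST(α) ∩ FOLLOW(N) ≠ ∅: on such a lookahead the parser cannot decide between expanding α and letting N vanish via β.

Nullable non-terminals: B.
FIRST sets used below: FIRST(X) = { '+', 'e' }

B: nullable alternative(s) B → ε; FOLLOW(B) = { $ }
  B → X e: FIRST \ {ε} = { '+', 'e' } — disjoint from FOLLOW(B)
  B → ε: FIRST \ {ε} = { } — this is the only nullable alternative, skip

X has no nullable alternative, so no FIRST/FOLLOW check is needed there.

No FIRST/FOLLOW conflicts found.

Answer: No FIRST/FOLLOW conflicts.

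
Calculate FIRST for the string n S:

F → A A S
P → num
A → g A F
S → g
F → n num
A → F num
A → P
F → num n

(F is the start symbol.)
To compute FIRST(n S), process the symbols left to right:
Symbol n is a terminal. Add 'n' and stop.
FIRST(n S) = { 'n' }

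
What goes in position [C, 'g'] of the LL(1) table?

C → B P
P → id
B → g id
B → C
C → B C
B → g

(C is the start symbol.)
C → B P, C → B C

To find M[C, 'g'], we find productions for C where 'g' is in the predict set (PREDICT(N → α) = (FIRST(α) \ {ε}) ∪ (FOLLOW(N) if α ⇒* ε)).

Relevant sets:
  FIRST(B) = { 'g' }

C → B P: PREDICT = { 'g' }
  'g' is in predict set, so this production goes in M[C, 'g']
C → B C: PREDICT = { 'g' }
  'g' is in predict set, so this production goes in M[C, 'g']

M[C, 'g'] = C → B P, C → B C  (a multiply-defined cell — the grammar is not LL(1))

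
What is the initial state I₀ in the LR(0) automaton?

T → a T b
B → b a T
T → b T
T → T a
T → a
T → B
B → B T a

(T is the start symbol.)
{ [B → . B T a], [B → . b a T], [T → . B], [T → . T a], [T → . a T b], [T → . a], [T → . b T], [T' → . T] }

First, augment the grammar with T' → T
I₀ = CLOSURE({ [T' → . T] }):
  [T' → . T] has the dot before T: add [T → . a T b], [T → . b T], [T → . T a], [T → . a], [T → . B]
  [T → . B] has the dot before B: add [B → . b a T], [B → . B T a]
No further items can be added.

I₀ = { [B → . B T a], [B → . b a T], [T → . B], [T → . T a], [T → . a T b], [T → . a], [T → . b T], [T' → . T] }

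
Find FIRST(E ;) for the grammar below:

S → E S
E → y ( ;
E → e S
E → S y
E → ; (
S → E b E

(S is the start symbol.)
FIRST sets of the non-terminals involved (from the grammar, by fixed-point iteration):
  FIRST(E) = { ';', 'e', 'y' }

To compute FIRST(E ;), process the symbols left to right:
Symbol E is a non-terminal. Add FIRST(E) \ {ε} = { ';', 'e', 'y' }
E is not nullable (ε ∉ FIRST(E)), so stop here.
FIRST(E ;) = { ';', 'e', 'y' }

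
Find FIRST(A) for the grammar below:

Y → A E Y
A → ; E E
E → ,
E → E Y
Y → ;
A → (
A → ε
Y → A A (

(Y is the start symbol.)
From A → ; E E:
  - ';' is a terminal: add ';' and stop
From A → (:
  - '(' is a terminal: add '(' and stop
From A → ε:
  - ε-production, so ε ∈ FIRST(A)

Collecting: FIRST(A) = { '(', ';', ε }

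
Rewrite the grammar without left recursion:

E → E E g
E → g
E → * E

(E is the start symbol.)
E is directly left-recursive. The standard transformation for
  A → A α₁ | ... | A α_m | β₁ | ... | β_n
is
  A  → β₁ A' | ... | β_n A'
  A' → α₁ A' | ... | α_m A' | ε

E → g becomes E → g E'
E → * E becomes E → * E E'
E → E E g becomes E' → E g E'
Add E' → ε

Resulting grammar:
E → g E'
E → * E E'
E' → E g E'
E' → ε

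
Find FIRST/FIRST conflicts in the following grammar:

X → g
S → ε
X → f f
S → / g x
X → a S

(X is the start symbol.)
A FIRST/FIRST conflict occurs when two productions N → α and N → β for the same non-terminal have FIRST(α) ∩ FIRST(β) ≠ ∅ (with ε ∈ FIRST of a nullable right-hand side, so two nullable alternatives also conflict).

Productions for X:
  X → g: FIRST = { 'g' }
  X → f f: FIRST = { 'f' }
  X → a S: FIRST = { 'a' }
Productions for S:
  S → ε: FIRST = { ε }
  S → / g x: FIRST = { '/' }

All alternatives of each non-terminal have pairwise disjoint FIRST sets.

Answer: No FIRST/FIRST conflicts.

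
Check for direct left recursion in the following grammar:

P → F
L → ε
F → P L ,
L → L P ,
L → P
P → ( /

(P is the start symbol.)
P → F: starts with F
L → ε: starts with ε
F → P L ,: starts with P
L → L P ,: LEFT RECURSIVE (starts with L)
L → P: starts with P
P → ( /: starts with '('

The grammar has direct left recursion on: L.

Answer: Yes, L is left-recursive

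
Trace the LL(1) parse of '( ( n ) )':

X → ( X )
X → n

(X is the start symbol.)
LL(1) parsing maintains a stack (initially the start symbol over $) and the input. At each step: if the stack top is a terminal, match it against the current input token; if it is a non-terminal N, replace it with the RHS of M[N, lookahead] (the unique production whose predict set contains the lookahead).

Stack is shown with the top on the left.

Stack      Input        Action
------------------------------
X $        ( ( n ) ) $  output X → ( X )
( X ) $    ( ( n ) ) $  match '('
X ) $      ( n ) ) $    output X → ( X )
( X ) ) $  ( n ) ) $    match '('
X ) ) $    n ) ) $      output X → n
n ) ) $    n ) ) $      match 'n'
) ) $      ) ) $        match ')'
) $        ) $          match ')'
$          $            accept

The string is accepted.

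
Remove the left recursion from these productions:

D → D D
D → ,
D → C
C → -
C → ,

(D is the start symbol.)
D → , D'
D → C D'
D' → D D'
D' → ε
C → -
C → ,

D is directly left-recursive. The standard transformation for
  A → A α₁ | ... | A α_m | β₁ | ... | β_n
is
  A  → β₁ A' | ... | β_n A'
  A' → α₁ A' | ... | α_m A' | ε

D → , becomes D → , D'
D → C becomes D → C D'
D → D D becomes D' → D D'
Add D' → ε

Productions for other non-terminals are unchanged:
  C → -
  C → ,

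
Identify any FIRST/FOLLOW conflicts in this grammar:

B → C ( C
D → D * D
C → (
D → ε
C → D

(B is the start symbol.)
Yes. D → D '*' D with FOLLOW(D) on { '*' }; C → '(' with FOLLOW(C) on { '(' }

A FIRST/FOLLOW conflict occurs when a non-terminal N has a nullable alternative N → β (β ⇒* ε) and another alternative N → α with FIRST(α) ∩ FOLLOW(N) ≠ ∅: on such a lookahead the parser cannot decide between expanding α and letting N vanish via β.

Nullable non-terminals: C, D.
FIRST sets used below: FIRST(D) = { '*', ε }

C: nullable alternative(s) C → D; FOLLOW(C) = { $, '(' }
  C → (: FIRST \ {ε} = { '(' } — overlaps FOLLOW(C) on { '(' }: CONFLICT
  C → D: FIRST \ {ε} = { '*' } — this is the only nullable alternative, skip

D: nullable alternative(s) D → ε; FOLLOW(D) = { $, '(', '*' }
  D → D * D: FIRST \ {ε} = { '*' } — overlaps FOLLOW(D) on { '*' }: CONFLICT
  D → ε: FIRST \ {ε} = { } — this is the only nullable alternative, skip

B has no nullable alternative, so no FIRST/FOLLOW check is needed there.

So the grammar has 2 FIRST/FOLLOW conflicts (marked CONFLICT above).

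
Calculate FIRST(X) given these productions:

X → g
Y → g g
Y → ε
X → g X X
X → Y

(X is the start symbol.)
{ 'g', ε }

To compute FIRST(X), examine every production with X on the left-hand side, reading each right-hand side left to right until a non-nullable symbol is reached.

FIRST sets of the other non-terminals involved (by the same procedure, iterated to a fixed point):
  FIRST(Y) = { 'g', ε }

From X → g:
  - g is a terminal: add 'g' and stop
From X → g X X:
  - g is a terminal: add 'g' and stop
From X → Y:
  - Y is a non-terminal: add FIRST(Y) \ {ε} = { 'g' }
    Y is nullable and nothing follows, so the whole right-hand side can vanish: ε ∈ FIRST(X)

Collecting: FIRST(X) = { 'g', ε }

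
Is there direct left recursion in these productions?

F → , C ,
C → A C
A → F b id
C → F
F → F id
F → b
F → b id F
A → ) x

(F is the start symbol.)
Yes, F is left-recursive

F → , C ,: starts with ','
C → A C: starts with A
A → F b id: starts with F
C → F: starts with F
F → F id: LEFT RECURSIVE (starts with F)
F → b: starts with b
F → b id F: starts with b
A → ) x: starts with ')'

The grammar has direct left recursion on: F.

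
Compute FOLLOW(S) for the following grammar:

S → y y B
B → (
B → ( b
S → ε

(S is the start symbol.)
{ $ }

S is the start symbol, so $ ∈ FOLLOW(S).
S does not occur on any right-hand side.

Taking the union: FOLLOW(S) = { $ }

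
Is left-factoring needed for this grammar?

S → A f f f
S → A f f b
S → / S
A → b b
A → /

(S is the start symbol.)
Yes, S has productions with common prefix 'A f f'

Left-factoring is needed when two productions for the same non-terminal
share a common prefix on the right-hand side.

Productions for S:
  S → A f f f
  S → A f f b
  S → / S
Productions for A:
  A → b b
  A → /

Found common prefix 'A f f' in productions for S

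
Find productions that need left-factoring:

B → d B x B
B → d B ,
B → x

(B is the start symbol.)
Left-factoring is needed when two productions for the same non-terminal
share a common prefix on the right-hand side.

Productions for B:
  B → d B x B
  B → d B ,
  B → x

Found common prefix 'd B' in productions for B

Answer: Yes, B has productions with common prefix 'd B'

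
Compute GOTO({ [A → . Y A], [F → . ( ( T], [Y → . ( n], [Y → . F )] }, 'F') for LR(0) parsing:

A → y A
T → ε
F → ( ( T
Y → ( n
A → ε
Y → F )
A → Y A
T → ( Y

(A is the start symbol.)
GOTO(I, 'F') = CLOSURE({ [A → αX.β] : [A → α.Xβ] ∈ I, X = 'F' })

Items with dot before 'F', with the dot advanced:
  [Y → . F )] → [Y → F . )]
Closure adds nothing (no advanced item has the dot before a non-terminal).

GOTO = { [Y → F . )] }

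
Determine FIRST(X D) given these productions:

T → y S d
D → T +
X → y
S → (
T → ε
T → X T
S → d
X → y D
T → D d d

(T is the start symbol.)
FIRST sets of the non-terminals involved (from the grammar, by fixed-point iteration):
  FIRST(X) = { 'y' }

To compute FIRST(X D), process the symbols left to right:
Symbol X is a non-terminal. Add FIRST(X) \ {ε} = { 'y' }
X is not nullable (ε ∉ FIRST(X)), so stop here.
FIRST(X D) = { 'y' }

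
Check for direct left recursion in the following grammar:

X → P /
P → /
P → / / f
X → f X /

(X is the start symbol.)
Direct left recursion occurs when N → N α for some non-terminal N (the right-hand side begins with the left-hand side itself).

X → P /: starts with P
P → /: starts with '/'
P → / / f: starts with '/'
X → f X /: starts with f

No direct left recursion found.

Answer: No direct left recursion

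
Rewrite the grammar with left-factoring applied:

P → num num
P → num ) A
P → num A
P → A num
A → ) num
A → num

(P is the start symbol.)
P → num P'
P' → num
P' → ) A
P' → A
P → A num
A → ) num
A → num

Left-factoring transforms A → αβ₁ | αβ₂ into A → αA' and A' → β₁ | β₂
(α is the longest common prefix among the alternatives). Repeat until
no nonterminal has two alternatives with a common prefix.

Round 1: P has alternatives sharing prefix 'num'. Introduce P': P → num P'
  Add: P' → num
  Add: P' → ) A
  Add: P' → A

No remaining common prefixes — done.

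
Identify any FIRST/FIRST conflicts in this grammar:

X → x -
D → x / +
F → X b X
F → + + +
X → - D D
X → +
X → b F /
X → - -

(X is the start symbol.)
Yes. X → '-' D D / X → '-' '-' on { '-' }; F → X b X / F → '+' '+' '+' on { '+' }

A FIRST/FIRST conflict occurs when two productions N → α and N → β for the same non-terminal have FIRST(α) ∩ FIRST(β) ≠ ∅ (with ε ∈ FIRST of a nullable right-hand side, so two nullable alternatives also conflict).

FIRST sets of the non-terminals at (or reachable through a nullable prefix from) the front of some alternative:
  FIRST(X) = { '+', '-', 'b', 'x' }

Productions for X:
  X → x -: FIRST = { 'x' }
  X → - D D: FIRST = { '-' }
  X → +: FIRST = { '+' }
  X → b F /: FIRST = { 'b' }
  X → - -: FIRST = { '-' }
Productions for F:
  F → X b X: FIRST = { '+', '-', 'b', 'x' }
  F → + + +: FIRST = { '+' }
D has only one production, so no FIRST/FIRST conflict is possible there.

Conflict for X: X → - D D and X → - -
  Overlap: { '-' }
Conflict for F: F → X b X and F → + + +
  Overlap: { '+' }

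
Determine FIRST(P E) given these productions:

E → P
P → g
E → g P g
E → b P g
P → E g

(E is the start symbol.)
FIRST sets of the non-terminals involved (from the grammar, by fixed-point iteration):
  FIRST(P) = { 'b', 'g' }

To compute FIRST(P E), process the symbols left to right:
Symbol P is a non-terminal. Add FIRST(P) \ {ε} = { 'b', 'g' }
P is not nullable (ε ∉ FIRST(P)), so stop here.
FIRST(P E) = { 'b', 'g' }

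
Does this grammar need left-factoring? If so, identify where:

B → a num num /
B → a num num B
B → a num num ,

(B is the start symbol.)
Yes, B has productions with common prefix 'a num num'

Left-factoring is needed when two productions for the same non-terminal
share a common prefix on the right-hand side.

Productions for B:
  B → a num num /
  B → a num num B
  B → a num num ,

Found common prefix 'a num num' in productions for B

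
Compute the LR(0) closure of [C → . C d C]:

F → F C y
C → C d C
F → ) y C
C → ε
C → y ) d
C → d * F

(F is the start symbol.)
Start with: [C → . C d C]
  [C → . C d C] has the dot before C: add [C → .], [C → . y ) d], [C → . d * F]
No further items can be added.

CLOSURE = { [C → . C d C], [C → . d * F], [C → . y ) d], [C → .] }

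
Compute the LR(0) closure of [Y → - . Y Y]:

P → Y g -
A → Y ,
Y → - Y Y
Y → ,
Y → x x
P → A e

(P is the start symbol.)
Start with: [Y → - . Y Y]
  [Y → - . Y Y] has the dot before Y: add [Y → . - Y Y], [Y → . ,], [Y → . x x]
No further items can be added.

CLOSURE = { [Y → - . Y Y], [Y → . ,], [Y → . - Y Y], [Y → . x x] }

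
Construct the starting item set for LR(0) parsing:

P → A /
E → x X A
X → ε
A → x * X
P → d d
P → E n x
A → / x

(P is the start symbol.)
First, augment the grammar with P' → P
I₀ = CLOSURE({ [P' → . P] }):
  [P' → . P] has the dot before P: add [P → . A /], [P → . d d], [P → . E n x]
  [P → . A /] has the dot before A: add [A → . x * X], [A → . / x]
  [P → . E n x] has the dot before E: add [E → . x X A]
No further items can be added.

I₀ = { [A → . / x], [A → . x * X], [E → . x X A], [P → . A /], [P → . E n x], [P → . d d], [P' → . P] }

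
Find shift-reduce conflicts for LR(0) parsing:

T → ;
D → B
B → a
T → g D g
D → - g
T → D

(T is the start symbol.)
Augment with T' → T and build the canonical LR(0) collection (I0 = CLOSURE({[T' → . T]}), then GOTO on every symbol after a dot until no new states appear). It has 11 states:
  I0: { [B → . a], [D → . - g], [D → . B], [T → . ;], [T → . D], [T → . g D g], [T' → . T] }  — shift
  I1: { [D → - . g] }  — shift
  I2: { [T → ; .] }  — reduce
  I3: { [D → B .] }  — reduce
  I4: { [T → D .] }  — reduce
  I5: { [T' → T .] }  — accept
  I6: { [B → a .] }  — reduce
  I7: { [B → . a], [D → . - g], [D → . B], [T → g . D g] }  — shift
  I8: { [T → g D . g] }  — shift
  I9: { [T → g D g .] }  — reduce
  I10: { [D → - g .] }  — reduce

No state contains both a complete item and a shift item.

Answer: No shift-reduce conflicts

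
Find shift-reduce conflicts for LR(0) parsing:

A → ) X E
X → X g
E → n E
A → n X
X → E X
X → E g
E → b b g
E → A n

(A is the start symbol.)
Yes — I6: [A → n X .] vs [X → X . g]; I9: [E → n E .] vs [A → . ) X E]; I10: [X → E X .] vs [X → X . g]

A shift-reduce conflict occurs when an LR(0) state has both:
  - a complete (reduce) item [A → α .] (dot at the end), and
  - a shift item [B → β . c γ] (dot before a terminal).

Augment with A' → A and build the canonical LR(0) collection (I0 = CLOSURE({[A' → . A]}), then GOTO on every symbol after a dot until no new states appear). It has 18 states:
  I0: { [A → . ) X E], [A → . n X], [A' → . A] }  — shift
  I1: { [A → ) . X E], [A → . ) X E], [A → . n X], [E → . A n], [E → . b b g], [E → . n E], [X → . E X], [X → . E g], [X → . X g] }  — shift
  I2: { [A' → A .] }  — accept
  I3: { [A → . ) X E], [A → . n X], [A → n . X], [E → . A n], [E → . b b g], [E → . n E], [X → . E X], [X → . E g], [X → . X g] }  — shift
  I4: { [E → A . n] }  — shift
  I5: { [A → . ) X E], [A → . n X], [E → . A n], [E → . b b g], [E → . n E], [X → . E X], [X → . E g], [X → . X g], [X → E . X], [X → E . g] }  — shift
  I6: { [A → n X .], [X → X . g] }  — shift, reduce
  I7: { [E → b . b g] }  — shift
  I8: { [A → . ) X E], [A → . n X], [A → n . X], [E → . A n], [E → . b b g], [E → . n E], [E → n . E], [X → . E X], [X → . E g], [X → . X g] }  — shift
  I9: { [A → . ) X E], [A → . n X], [E → . A n], [E → . b b g], [E → . n E], [E → n E .], [X → . E X], [X → . E g], [X → . X g], [X → E . X], [X → E . g] }  — shift, reduce
  I10: { [X → E X .], [X → X . g] }  — shift, reduce
  I11: { [X → E g .] }  — reduce
  I12: { [X → X g .] }  — reduce
  I13: { [E → b b . g] }  — shift
  I14: { [E → b b g .] }  — reduce
  I15: { [E → A n .] }  — reduce
  I16: { [A → ) X . E], [A → . ) X E], [A → . n X], [E → . A n], [E → . b b g], [E → . n E], [X → X . g] }  — shift
  I17: { [A → ) X E .] }  — reduce

I6 contains reduce item [A → n X .] and shift item [X → X . g] — shift-reduce conflict.
I9 contains reduce item [E → n E .] and shift items [A → . ) X E], [A → . n X], [E → . b b g], [E → . n E], [X → E . g] — shift-reduce conflict.
I10 contains reduce item [X → E X .] and shift item [X → X . g] — shift-reduce conflict.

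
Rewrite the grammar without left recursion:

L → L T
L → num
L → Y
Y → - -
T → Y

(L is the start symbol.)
L is directly left-recursive. The standard transformation for
  A → A α₁ | ... | A α_m | β₁ | ... | β_n
is
  A  → β₁ A' | ... | β_n A'
  A' → α₁ A' | ... | α_m A' | ε

L → num becomes L → num L'
L → Y becomes L → Y L'
L → L T becomes L' → T L'
Add L' → ε

Productions for other non-terminals are unchanged:
  Y → - -
  T → Y

Resulting grammar:
L → num L'
L → Y L'
L' → T L'
L' → ε
Y → - -
T → Y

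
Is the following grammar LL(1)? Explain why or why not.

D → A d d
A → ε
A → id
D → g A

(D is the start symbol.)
Yes, the grammar is LL(1).

Relevant sets:
  FIRST(A) = { 'id', ε }
  FOLLOW(A) = { $, 'd' }

For D:
  PREDICT(D → A d d) = { 'd', 'id' }
  PREDICT(D → g A) = { 'g' }
For A:
  PREDICT(A → ε) = { $, 'd' }
  PREDICT(A → id) = { 'id' }

All predict sets are disjoint. The grammar IS LL(1).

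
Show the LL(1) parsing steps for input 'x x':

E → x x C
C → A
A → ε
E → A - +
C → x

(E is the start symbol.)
LL(1) parsing maintains a stack (initially the start symbol over $) and the input. At each step: if the stack top is a terminal, match it against the current input token; if it is a non-terminal N, replace it with the RHS of M[N, lookahead] (the unique production whose predict set contains the lookahead).

Stack is shown with the top on the left.

Stack    Input  Action
----------------------
E $      x x $  output E → x x C
x x C $  x x $  match 'x'
x C $    x $    match 'x'
C $      $      output C → A
A $      $      output A → ε
$        $      accept

The string is accepted.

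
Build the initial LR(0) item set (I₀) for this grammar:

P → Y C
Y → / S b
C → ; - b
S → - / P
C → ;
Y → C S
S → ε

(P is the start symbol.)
{ [C → . ; - b], [C → . ;], [P → . Y C], [P' → . P], [Y → . / S b], [Y → . C S] }

First, augment the grammar with P' → P
I₀ = CLOSURE({ [P' → . P] }):
  [P' → . P] has the dot before P: add [P → . Y C]
  [P → . Y C] has the dot before Y: add [Y → . / S b], [Y → . C S]
  [Y → . C S] has the dot before C: add [C → . ; - b], [C → . ;]
No further items can be added.

I₀ = { [C → . ; - b], [C → . ;], [P → . Y C], [P' → . P], [Y → . / S b], [Y → . C S] }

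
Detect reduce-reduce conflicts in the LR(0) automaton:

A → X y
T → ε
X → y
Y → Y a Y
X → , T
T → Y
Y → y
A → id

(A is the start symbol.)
Augment with A' → A and build the canonical LR(0) collection (I0 = CLOSURE({[A' → . A]}), then GOTO on every symbol after a dot until no new states appear). It has 12 states:
  I0: { [A → . X y], [A → . id], [A' → . A], [X → . , T], [X → . y] }  — shift
  I1: { [T → . Y], [T → .], [X → , . T], [Y → . Y a Y], [Y → . y] }  — shift, reduce
  I2: { [A' → A .] }  — accept
  I3: { [A → X . y] }  — shift
  I4: { [A → id .] }  — reduce
  I5: { [X → y .] }  — reduce
  I6: { [A → X y .] }  — reduce
  I7: { [X → , T .] }  — reduce
  I8: { [T → Y .], [Y → Y . a Y] }  — shift, reduce
  I9: { [Y → y .] }  — reduce
  I10: { [Y → . Y a Y], [Y → . y], [Y → Y a . Y] }  — shift
  I11: { [Y → Y . a Y], [Y → Y a Y .] }  — shift, reduce

No state contains more than one complete item.

Answer: No reduce-reduce conflicts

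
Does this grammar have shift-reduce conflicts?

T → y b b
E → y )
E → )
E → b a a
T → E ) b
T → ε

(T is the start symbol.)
Yes — I0: [T → .] vs [E → . )]

Augment with T' → T and build the canonical LR(0) collection (I0 = CLOSURE({[T' → . T]}), then GOTO on every symbol after a dot until no new states appear). It has 13 states:
  I0: { [E → . )], [E → . b a a], [E → . y )], [T → . E ) b], [T → . y b b], [T → .], [T' → . T] }  — shift, reduce
  I1: { [E → ) .] }  — reduce
  I2: { [T → E . ) b] }  — shift
  I3: { [T' → T .] }  — accept
  I4: { [E → b . a a] }  — shift
  I5: { [E → y . )], [T → y . b b] }  — shift
  I6: { [E → y ) .] }  — reduce
  I7: { [T → y b . b] }  — shift
  I8: { [T → y b b .] }  — reduce
  I9: { [E → b a . a] }  — shift
  I10: { [E → b a a .] }  — reduce
  I11: { [T → E ) . b] }  — shift
  I12: { [T → E ) b .] }  — reduce

I0 contains reduce item [T → .] and shift items [E → . )], [E → . b a a], [E → . y )], [T → . y b b] — shift-reduce conflict.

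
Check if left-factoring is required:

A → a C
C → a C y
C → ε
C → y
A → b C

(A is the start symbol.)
Left-factoring is needed when two productions for the same non-terminal
share a common prefix on the right-hand side.

Productions for A:
  A → a C
  A → b C
Productions for C:
  C → a C y
  C → ε
  C → y

No common prefixes found.

Answer: No, left-factoring is not needed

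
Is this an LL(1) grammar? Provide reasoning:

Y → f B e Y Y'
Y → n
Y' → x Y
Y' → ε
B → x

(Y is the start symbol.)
A grammar is LL(1) if for each non-terminal N with multiple productions, the predict sets of those productions are pairwise disjoint, where PREDICT(N → α) = (FIRST(α) \ {ε}) ∪ (FOLLOW(N) if α ⇒* ε).

Relevant sets:
  FOLLOW(Y') = { $, 'x' }

For Y:
  PREDICT(Y → f B e Y Y') = { 'f' }
  PREDICT(Y → n) = { 'n' }
For Y':
  PREDICT(Y' → x Y) = { 'x' }
  PREDICT(Y' → ε) = { $, 'x' }
B has a single production, so nothing to check there.

Conflict found: Predict set conflict for Y': { 'x' }
The grammar is NOT LL(1).

Answer: No. Predict set conflict for Y': { 'x' }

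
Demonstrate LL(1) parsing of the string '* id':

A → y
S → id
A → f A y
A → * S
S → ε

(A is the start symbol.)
Stack is shown with the top on the left.

Stack  Input   Action
---------------------
A $    * id $  output A → * S
* S $  * id $  match '*'
S $    id $    output S → id
id $   id $    match 'id'
$      $       accept

The string is accepted.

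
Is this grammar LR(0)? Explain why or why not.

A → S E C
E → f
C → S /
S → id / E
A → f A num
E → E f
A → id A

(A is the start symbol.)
A grammar is LR(0) if no state in the canonical LR(0) collection has:
  - both a shift item (dot before a terminal) and a complete item (shift-reduce conflict), or
  - two or more complete items (reduce-reduce conflict; the accept item [A' → A .] counts as a complete item here).

Augment with A' → A and build the canonical LR(0) collection (I0 = CLOSURE({[A' → . A]}), then GOTO on every symbol after a dot until no new states appear). It has 17 states:
  I0: { [A → . S E C], [A → . f A num], [A → . id A], [A' → . A], [S → . id / E] }  — shift
  I1: { [A' → A .] }  — accept
  I2: { [A → S . E C], [E → . E f], [E → . f] }  — shift
  I3: { [A → . S E C], [A → . f A num], [A → . id A], [A → f . A num], [S → . id / E] }  — shift
  I4: { [A → . S E C], [A → . f A num], [A → . id A], [A → id . A], [S → . id / E], [S → id . / E] }  — shift
  I5: { [E → . E f], [E → . f], [S → id / . E] }  — shift
  I6: { [A → id A .] }  — reduce
  I7: { [E → E . f], [S → id / E .] }  — shift, reduce
  I8: { [E → f .] }  — reduce
  I9: { [E → E f .] }  — reduce
  I10: { [A → f A . num] }  — shift
  I11: { [A → f A num .] }  — reduce
  I12: { [A → S E . C], [C → . S /], [E → E . f], [S → . id / E] }  — shift
  I13: { [A → S E C .] }  — reduce
  I14: { [C → S . /] }  — shift
  I15: { [S → id . / E] }  — shift
  I16: { [C → S / .] }  — reduce

Conflict in state I7:
  Shift-reduce conflict between [S → id / E .] and [E → E . f]
So the grammar is NOT LR(0).

Answer: No. Shift-reduce conflict between [S → id / E .] and [E → E . f]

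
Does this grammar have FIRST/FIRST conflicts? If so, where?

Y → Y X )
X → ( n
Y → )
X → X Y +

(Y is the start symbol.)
Yes. Y → Y X ')' / Y → ')' on { ')' }; X → '(' n / X → X Y '+' on { '(' }

A FIRST/FIRST conflict occurs when two productions N → α and N → β for the same non-terminal have FIRST(α) ∩ FIRST(β) ≠ ∅ (with ε ∈ FIRST of a nullable right-hand side, so two nullable alternatives also conflict).

FIRST sets of the non-terminals at (or reachable through a nullable prefix from) the front of some alternative:
  FIRST(Y) = { ')' }
  FIRST(X) = { '(' }

Productions for Y:
  Y → Y X ): FIRST = { ')' }
  Y → ): FIRST = { ')' }
Productions for X:
  X → ( n: FIRST = { '(' }
  X → X Y +: FIRST = { '(' }

Conflict for Y: Y → Y X ) and Y → )
  Overlap: { ')' }
Conflict for X: X → ( n and X → X Y +
  Overlap: { '(' }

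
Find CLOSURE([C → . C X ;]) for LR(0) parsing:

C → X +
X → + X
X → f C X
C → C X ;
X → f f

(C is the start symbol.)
{ [C → . C X ;], [C → . X +], [X → . + X], [X → . f C X], [X → . f f] }

To compute CLOSURE, for each item [A → α.Bβ] where B is a non-terminal, add [B → .γ] for all productions B → γ; repeat for the newly added items until nothing changes.

Start with: [C → . C X ;]
  [C → . C X ;] has the dot before C: add [C → . X +]
  [C → . X +] has the dot before X: add [X → . + X], [X → . f C X], [X → . f f]
No further items can be added.

CLOSURE = { [C → . C X ;], [C → . X +], [X → . + X], [X → . f C X], [X → . f f] }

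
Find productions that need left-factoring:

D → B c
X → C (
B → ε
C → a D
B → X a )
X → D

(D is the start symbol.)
Left-factoring is needed when two productions for the same non-terminal
share a common prefix on the right-hand side.

Productions for X:
  X → C (
  X → D
Productions for B:
  B → ε
  B → X a )

No common prefixes found.

Answer: No, left-factoring is not needed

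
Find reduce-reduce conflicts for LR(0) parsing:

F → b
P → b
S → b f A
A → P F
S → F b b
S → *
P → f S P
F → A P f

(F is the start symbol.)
Augment with F' → F and build the canonical LR(0) collection (I0 = CLOSURE({[F' → . F]}), then GOTO on every symbol after a dot until no new states appear). It has 19 states:
  I0: { [A → . P F], [F → . A P f], [F → . b], [F' → . F], [P → . b], [P → . f S P] }  — shift
  I1: { [F → A . P f], [P → . b], [P → . f S P] }  — shift
  I2: { [F' → F .] }  — accept
  I3: { [A → . P F], [A → P . F], [F → . A P f], [F → . b], [P → . b], [P → . f S P] }  — shift
  I4: { [F → b .], [P → b .] }  — 2 reduces
  I5: { [A → . P F], [F → . A P f], [F → . b], [P → . b], [P → . f S P], [P → f . S P], [S → . *], [S → . F b b], [S → . b f A] }  — shift
  I6: { [S → * .] }  — reduce
  I7: { [S → F . b b] }  — shift
  I8: { [P → . b], [P → . f S P], [P → f S . P] }  — shift
  I9: { [F → b .], [P → b .], [S → b . f A] }  — shift, 2 reduces
  I10: { [A → . P F], [P → . b], [P → . f S P], [S → b f . A] }  — shift
  I11: { [S → b f A .] }  — reduce
  I12: { [P → b .] }  — reduce
  I13: { [P → f S P .] }  — reduce
  I14: { [S → F b . b] }  — shift
  I15: { [S → F b b .] }  — reduce
  I16: { [A → P F .] }  — reduce
  I17: { [F → A P . f] }  — shift
  I18: { [F → A P f .] }  — reduce

I4 contains complete items [F → b .], [P → b .] — reduce-reduce conflict.
I9 contains complete items [F → b .], [P → b .] — reduce-reduce conflict.

Answer: Yes — I4: [F → b .] vs [P → b .]; I9: [F → b .] vs [P → b .]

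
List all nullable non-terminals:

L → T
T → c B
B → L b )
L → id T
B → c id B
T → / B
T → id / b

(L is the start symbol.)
A non-terminal is nullable if it can derive ε (the empty string): either it has an ε-production, or it has a production whose right-hand side consists entirely of nullable non-terminals.

There are no ε-productions, so no non-terminal can derive ε.
No non-terminals are nullable.

Answer: None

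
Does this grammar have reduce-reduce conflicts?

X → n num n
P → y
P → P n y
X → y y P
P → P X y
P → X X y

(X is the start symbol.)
No reduce-reduce conflicts

A reduce-reduce conflict occurs when an LR(0) state has two complete items [A → α .] and [B → β .] — both call for a reduction, and with no lookahead the parser cannot choose between them.

Augment with X' → X and build the canonical LR(0) collection (I0 = CLOSURE({[X' → . X]}), then GOTO on every symbol after a dot until no new states appear). It has 16 states:
  I0: { [X → . n num n], [X → . y y P], [X' → . X] }  — shift
  I1: { [X' → X .] }  — accept
  I2: { [X → n . num n] }  — shift
  I3: { [X → y . y P] }  — shift
  I4: { [P → . P X y], [P → . P n y], [P → . X X y], [P → . y], [X → . n num n], [X → . y y P], [X → y y . P] }  — shift
  I5: { [P → P . X y], [P → P . n y], [X → . n num n], [X → . y y P], [X → y y P .] }  — shift, reduce
  I6: { [P → X . X y], [X → . n num n], [X → . y y P] }  — shift
  I7: { [P → y .], [X → y . y P] }  — shift, reduce
  I8: { [P → X X . y] }  — shift
  I9: { [P → X X y .] }  — reduce
  I10: { [P → P X . y] }  — shift
  I11: { [P → P n . y], [X → n . num n] }  — shift
  I12: { [X → n num . n] }  — shift
  I13: { [P → P n y .] }  — reduce
  I14: { [X → n num n .] }  — reduce
  I15: { [P → P X y .] }  — reduce

No state contains more than one complete item.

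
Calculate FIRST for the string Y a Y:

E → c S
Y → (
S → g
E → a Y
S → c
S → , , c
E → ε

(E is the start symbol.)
{ '(' }

FIRST sets of the non-terminals involved (from the grammar, by fixed-point iteration):
  FIRST(Y) = { '(' }

To compute FIRST(Y a Y), process the symbols left to right:
Symbol Y is a non-terminal. Add FIRST(Y) \ {ε} = { '(' }
Y is not nullable (ε ∉ FIRST(Y)), so stop here.
FIRST(Y a Y) = { '(' }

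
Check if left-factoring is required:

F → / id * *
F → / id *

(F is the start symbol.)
Yes, F has productions with common prefix '/ id *'

Left-factoring is needed when two productions for the same non-terminal
share a common prefix on the right-hand side.

Productions for F:
  F → / id * *
  F → / id *

Found common prefix '/ id *' in productions for F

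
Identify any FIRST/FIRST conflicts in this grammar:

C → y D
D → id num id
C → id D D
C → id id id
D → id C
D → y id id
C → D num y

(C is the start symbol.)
A FIRST/FIRST conflict occurs when two productions N → α and N → β for the same non-terminal have FIRST(α) ∩ FIRST(β) ≠ ∅ (with ε ∈ FIRST of a nullable right-hand side, so two nullable alternatives also conflict).

FIRST sets of the non-terminals at (or reachable through a nullable prefix from) the front of some alternative:
  FIRST(D) = { 'id', 'y' }

Productions for C:
  C → y D: FIRST = { 'y' }
  C → id D D: FIRST = { 'id' }
  C → id id id: FIRST = { 'id' }
  C → D num y: FIRST = { 'id', 'y' }
Productions for D:
  D → id num id: FIRST = { 'id' }
  D → id C: FIRST = { 'id' }
  D → y id id: FIRST = { 'y' }

Conflict for C: C → y D and C → D num y
  Overlap: { 'y' }
Conflict for C: C → id D D and C → id id id
  Overlap: { 'id' }
Conflict for C: C → id D D and C → D num y
  Overlap: { 'id' }
Conflict for C: C → id id id and C → D num y
  Overlap: { 'id' }
Conflict for D: D → id num id and D → id C
  Overlap: { 'id' }

Answer: Yes. C → y D / C → D num y on { 'y' }; C → id D D / C → id id id on { 'id' }; C → id D D / C → D num y on { 'id' }; C → id id id / C → D num y on { 'id' }; D → id num id / D → id C on { 'id' }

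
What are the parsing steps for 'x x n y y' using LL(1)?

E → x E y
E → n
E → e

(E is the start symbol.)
LL(1) parsing maintains a stack (initially the start symbol over $) and the input. At each step: if the stack top is a terminal, match it against the current input token; if it is a non-terminal N, replace it with the RHS of M[N, lookahead] (the unique production whose predict set contains the lookahead).

Stack is shown with the top on the left.

Stack      Input        Action
------------------------------
E $        x x n y y $  output E → x E y
x E y $    x x n y y $  match 'x'
E y $      x n y y $    output E → x E y
x E y y $  x n y y $    match 'x'
E y y $    n y y $      output E → n
n y y $    n y y $      match 'n'
y y $      y y $        match 'y'
y $        y $          match 'y'
$          $            accept

The string is accepted.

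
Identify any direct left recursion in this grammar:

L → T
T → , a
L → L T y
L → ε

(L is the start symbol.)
Yes, L is left-recursive

Direct left recursion occurs when N → N α for some non-terminal N (the right-hand side begins with the left-hand side itself).

L → T: starts with T
T → , a: starts with ','
L → L T y: LEFT RECURSIVE (starts with L)
L → ε: starts with ε

The grammar has direct left recursion on: L.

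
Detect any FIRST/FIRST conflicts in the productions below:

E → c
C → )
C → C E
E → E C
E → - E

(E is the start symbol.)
Yes. E → c / E → E C on { 'c' }; E → E C / E → '-' E on { '-' }; C → ')' / C → C E on { ')' }

FIRST sets of the non-terminals at (or reachable through a nullable prefix from) the front of some alternative:
  FIRST(E) = { '-', 'c' }
  FIRST(C) = { ')' }

Productions for E:
  E → c: FIRST = { 'c' }
  E → E C: FIRST = { '-', 'c' }
  E → - E: FIRST = { '-' }
Productions for C:
  C → ): FIRST = { ')' }
  C → C E: FIRST = { ')' }

Conflict for E: E → c and E → E C
  Overlap: { 'c' }
Conflict for E: E → E C and E → - E
  Overlap: { '-' }
Conflict for C: C → ) and C → C E
  Overlap: { ')' }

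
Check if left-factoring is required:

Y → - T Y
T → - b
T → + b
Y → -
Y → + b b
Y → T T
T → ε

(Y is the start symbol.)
Yes, Y has productions with common prefix '-'

Left-factoring is needed when two productions for the same non-terminal
share a common prefix on the right-hand side.

Productions for Y:
  Y → - T Y
  Y → -
  Y → + b b
  Y → T T
Productions for T:
  T → - b
  T → + b
  T → ε

Found common prefix '-' in productions for Y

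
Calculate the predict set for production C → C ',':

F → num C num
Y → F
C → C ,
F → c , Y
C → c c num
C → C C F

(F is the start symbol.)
PREDICT(C → C ',') = (FIRST(RHS) \ {ε}) ∪ (FOLLOW(C) if ε ∈ FIRST(RHS), i.e. RHS ⇒* ε)
FIRST(C) = { 'c' }
FIRST(C ',') = { 'c' }
ε ∉ FIRST(C ','), so FOLLOW(C) is not added.
PREDICT(C → C ',') = { 'c' }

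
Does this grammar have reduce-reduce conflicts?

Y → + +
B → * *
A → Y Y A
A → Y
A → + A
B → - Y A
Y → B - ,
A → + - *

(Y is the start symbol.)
A reduce-reduce conflict occurs when an LR(0) state has two complete items [A → α .] and [B → β .] — both call for a reduction, and with no lookahead the parser cannot choose between them.

Augment with Y' → Y and build the canonical LR(0) collection (I0 = CLOSURE({[Y' → . Y]}), then GOTO on every symbol after a dot until no new states appear). It has 20 states:
  I0: { [B → . * *], [B → . - Y A], [Y → . + +], [Y → . B - ,], [Y' → . Y] }  — shift
  I1: { [B → * . *] }  — shift
  I2: { [Y → + . +] }  — shift
  I3: { [B → - . Y A], [B → . * *], [B → . - Y A], [Y → . + +], [Y → . B - ,] }  — shift
  I4: { [Y → B . - ,] }  — shift
  I5: { [Y' → Y .] }  — accept
  I6: { [Y → B - . ,] }  — shift
  I7: { [Y → B - , .] }  — reduce
  I8: { [A → . + - *], [A → . + A], [A → . Y Y A], [A → . Y], [B → - Y . A], [B → . * *], [B → . - Y A], [Y → . + +], [Y → . B - ,] }  — shift
  I9: { [A → + . - *], [A → + . A], [A → . + - *], [A → . + A], [A → . Y Y A], [A → . Y], [B → . * *], [B → . - Y A], [Y → + . +], [Y → . + +], [Y → . B - ,] }  — shift
  I10: { [B → - Y A .] }  — reduce
  I11: { [A → Y . Y A], [A → Y .], [B → . * *], [B → . - Y A], [Y → . + +], [Y → . B - ,] }  — shift, reduce
  I12: { [A → . + - *], [A → . + A], [A → . Y Y A], [A → . Y], [A → Y Y . A], [B → . * *], [B → . - Y A], [Y → . + +], [Y → . B - ,] }  — shift
  I13: { [A → Y Y A .] }  — reduce
  I14: { [A → + . - *], [A → + . A], [A → . + - *], [A → . + A], [A → . Y Y A], [A → . Y], [B → . * *], [B → . - Y A], [Y → + + .], [Y → + . +], [Y → . + +], [Y → . B - ,] }  — shift, reduce
  I15: { [A → + - . *], [B → - . Y A], [B → . * *], [B → . - Y A], [Y → . + +], [Y → . B - ,] }  — shift
  I16: { [A → + A .] }  — reduce
  I17: { [A → + - * .], [B → * . *] }  — shift, reduce
  I18: { [B → * * .] }  — reduce
  I19: { [Y → + + .] }  — reduce

No state contains more than one complete item.

Answer: No reduce-reduce conflicts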